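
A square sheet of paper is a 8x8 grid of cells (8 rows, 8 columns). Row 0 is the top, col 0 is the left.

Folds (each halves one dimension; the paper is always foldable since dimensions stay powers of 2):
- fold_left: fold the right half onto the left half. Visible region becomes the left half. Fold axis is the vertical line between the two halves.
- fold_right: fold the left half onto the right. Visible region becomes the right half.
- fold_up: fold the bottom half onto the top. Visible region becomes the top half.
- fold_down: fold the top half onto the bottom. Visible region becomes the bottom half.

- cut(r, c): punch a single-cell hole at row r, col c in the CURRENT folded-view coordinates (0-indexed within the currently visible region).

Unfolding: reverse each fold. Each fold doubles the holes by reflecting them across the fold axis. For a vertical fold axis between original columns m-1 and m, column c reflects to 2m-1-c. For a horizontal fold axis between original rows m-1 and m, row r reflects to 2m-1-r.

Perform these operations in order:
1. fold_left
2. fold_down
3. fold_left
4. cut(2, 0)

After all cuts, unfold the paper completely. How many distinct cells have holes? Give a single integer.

Answer: 8

Derivation:
Op 1 fold_left: fold axis v@4; visible region now rows[0,8) x cols[0,4) = 8x4
Op 2 fold_down: fold axis h@4; visible region now rows[4,8) x cols[0,4) = 4x4
Op 3 fold_left: fold axis v@2; visible region now rows[4,8) x cols[0,2) = 4x2
Op 4 cut(2, 0): punch at orig (6,0); cuts so far [(6, 0)]; region rows[4,8) x cols[0,2) = 4x2
Unfold 1 (reflect across v@2): 2 holes -> [(6, 0), (6, 3)]
Unfold 2 (reflect across h@4): 4 holes -> [(1, 0), (1, 3), (6, 0), (6, 3)]
Unfold 3 (reflect across v@4): 8 holes -> [(1, 0), (1, 3), (1, 4), (1, 7), (6, 0), (6, 3), (6, 4), (6, 7)]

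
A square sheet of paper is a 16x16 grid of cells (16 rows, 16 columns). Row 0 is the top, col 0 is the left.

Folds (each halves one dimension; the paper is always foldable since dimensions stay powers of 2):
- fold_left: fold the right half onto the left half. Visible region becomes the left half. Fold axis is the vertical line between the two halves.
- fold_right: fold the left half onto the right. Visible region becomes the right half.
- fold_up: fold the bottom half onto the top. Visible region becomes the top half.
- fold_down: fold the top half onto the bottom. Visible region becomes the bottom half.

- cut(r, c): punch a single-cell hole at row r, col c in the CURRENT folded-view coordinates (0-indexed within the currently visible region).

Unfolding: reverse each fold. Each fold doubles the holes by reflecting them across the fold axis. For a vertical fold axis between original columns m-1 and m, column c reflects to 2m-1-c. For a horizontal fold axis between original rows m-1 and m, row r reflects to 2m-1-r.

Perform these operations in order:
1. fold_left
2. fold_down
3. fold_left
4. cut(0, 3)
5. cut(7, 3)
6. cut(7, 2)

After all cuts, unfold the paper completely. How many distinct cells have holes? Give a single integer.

Op 1 fold_left: fold axis v@8; visible region now rows[0,16) x cols[0,8) = 16x8
Op 2 fold_down: fold axis h@8; visible region now rows[8,16) x cols[0,8) = 8x8
Op 3 fold_left: fold axis v@4; visible region now rows[8,16) x cols[0,4) = 8x4
Op 4 cut(0, 3): punch at orig (8,3); cuts so far [(8, 3)]; region rows[8,16) x cols[0,4) = 8x4
Op 5 cut(7, 3): punch at orig (15,3); cuts so far [(8, 3), (15, 3)]; region rows[8,16) x cols[0,4) = 8x4
Op 6 cut(7, 2): punch at orig (15,2); cuts so far [(8, 3), (15, 2), (15, 3)]; region rows[8,16) x cols[0,4) = 8x4
Unfold 1 (reflect across v@4): 6 holes -> [(8, 3), (8, 4), (15, 2), (15, 3), (15, 4), (15, 5)]
Unfold 2 (reflect across h@8): 12 holes -> [(0, 2), (0, 3), (0, 4), (0, 5), (7, 3), (7, 4), (8, 3), (8, 4), (15, 2), (15, 3), (15, 4), (15, 5)]
Unfold 3 (reflect across v@8): 24 holes -> [(0, 2), (0, 3), (0, 4), (0, 5), (0, 10), (0, 11), (0, 12), (0, 13), (7, 3), (7, 4), (7, 11), (7, 12), (8, 3), (8, 4), (8, 11), (8, 12), (15, 2), (15, 3), (15, 4), (15, 5), (15, 10), (15, 11), (15, 12), (15, 13)]

Answer: 24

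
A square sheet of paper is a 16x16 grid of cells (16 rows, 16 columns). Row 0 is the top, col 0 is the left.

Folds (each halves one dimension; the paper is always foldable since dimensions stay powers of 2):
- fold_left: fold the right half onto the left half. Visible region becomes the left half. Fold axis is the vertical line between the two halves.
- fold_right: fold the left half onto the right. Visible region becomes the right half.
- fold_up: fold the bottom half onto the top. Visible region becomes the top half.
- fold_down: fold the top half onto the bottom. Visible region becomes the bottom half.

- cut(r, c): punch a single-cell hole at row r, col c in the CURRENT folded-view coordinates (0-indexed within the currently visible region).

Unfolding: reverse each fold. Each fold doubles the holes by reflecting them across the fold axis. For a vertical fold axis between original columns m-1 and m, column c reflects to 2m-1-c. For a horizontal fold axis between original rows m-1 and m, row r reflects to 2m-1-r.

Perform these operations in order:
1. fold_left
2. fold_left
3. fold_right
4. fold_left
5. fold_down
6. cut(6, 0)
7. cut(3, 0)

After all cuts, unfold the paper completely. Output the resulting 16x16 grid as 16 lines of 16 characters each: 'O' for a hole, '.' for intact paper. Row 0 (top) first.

Answer: ................
OOOOOOOOOOOOOOOO
................
................
OOOOOOOOOOOOOOOO
................
................
................
................
................
................
OOOOOOOOOOOOOOOO
................
................
OOOOOOOOOOOOOOOO
................

Derivation:
Op 1 fold_left: fold axis v@8; visible region now rows[0,16) x cols[0,8) = 16x8
Op 2 fold_left: fold axis v@4; visible region now rows[0,16) x cols[0,4) = 16x4
Op 3 fold_right: fold axis v@2; visible region now rows[0,16) x cols[2,4) = 16x2
Op 4 fold_left: fold axis v@3; visible region now rows[0,16) x cols[2,3) = 16x1
Op 5 fold_down: fold axis h@8; visible region now rows[8,16) x cols[2,3) = 8x1
Op 6 cut(6, 0): punch at orig (14,2); cuts so far [(14, 2)]; region rows[8,16) x cols[2,3) = 8x1
Op 7 cut(3, 0): punch at orig (11,2); cuts so far [(11, 2), (14, 2)]; region rows[8,16) x cols[2,3) = 8x1
Unfold 1 (reflect across h@8): 4 holes -> [(1, 2), (4, 2), (11, 2), (14, 2)]
Unfold 2 (reflect across v@3): 8 holes -> [(1, 2), (1, 3), (4, 2), (4, 3), (11, 2), (11, 3), (14, 2), (14, 3)]
Unfold 3 (reflect across v@2): 16 holes -> [(1, 0), (1, 1), (1, 2), (1, 3), (4, 0), (4, 1), (4, 2), (4, 3), (11, 0), (11, 1), (11, 2), (11, 3), (14, 0), (14, 1), (14, 2), (14, 3)]
Unfold 4 (reflect across v@4): 32 holes -> [(1, 0), (1, 1), (1, 2), (1, 3), (1, 4), (1, 5), (1, 6), (1, 7), (4, 0), (4, 1), (4, 2), (4, 3), (4, 4), (4, 5), (4, 6), (4, 7), (11, 0), (11, 1), (11, 2), (11, 3), (11, 4), (11, 5), (11, 6), (11, 7), (14, 0), (14, 1), (14, 2), (14, 3), (14, 4), (14, 5), (14, 6), (14, 7)]
Unfold 5 (reflect across v@8): 64 holes -> [(1, 0), (1, 1), (1, 2), (1, 3), (1, 4), (1, 5), (1, 6), (1, 7), (1, 8), (1, 9), (1, 10), (1, 11), (1, 12), (1, 13), (1, 14), (1, 15), (4, 0), (4, 1), (4, 2), (4, 3), (4, 4), (4, 5), (4, 6), (4, 7), (4, 8), (4, 9), (4, 10), (4, 11), (4, 12), (4, 13), (4, 14), (4, 15), (11, 0), (11, 1), (11, 2), (11, 3), (11, 4), (11, 5), (11, 6), (11, 7), (11, 8), (11, 9), (11, 10), (11, 11), (11, 12), (11, 13), (11, 14), (11, 15), (14, 0), (14, 1), (14, 2), (14, 3), (14, 4), (14, 5), (14, 6), (14, 7), (14, 8), (14, 9), (14, 10), (14, 11), (14, 12), (14, 13), (14, 14), (14, 15)]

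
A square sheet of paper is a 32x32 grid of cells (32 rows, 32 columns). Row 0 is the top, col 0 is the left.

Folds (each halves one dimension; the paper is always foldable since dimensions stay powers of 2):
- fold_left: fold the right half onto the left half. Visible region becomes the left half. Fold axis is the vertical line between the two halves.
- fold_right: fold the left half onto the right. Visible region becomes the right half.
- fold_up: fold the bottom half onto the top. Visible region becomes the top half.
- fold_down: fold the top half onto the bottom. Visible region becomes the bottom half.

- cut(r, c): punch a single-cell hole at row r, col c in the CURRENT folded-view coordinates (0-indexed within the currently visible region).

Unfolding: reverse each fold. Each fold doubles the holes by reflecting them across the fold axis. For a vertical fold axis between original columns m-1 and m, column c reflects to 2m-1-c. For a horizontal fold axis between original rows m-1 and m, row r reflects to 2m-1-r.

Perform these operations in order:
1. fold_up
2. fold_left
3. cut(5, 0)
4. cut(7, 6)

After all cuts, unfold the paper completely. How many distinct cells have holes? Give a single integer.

Answer: 8

Derivation:
Op 1 fold_up: fold axis h@16; visible region now rows[0,16) x cols[0,32) = 16x32
Op 2 fold_left: fold axis v@16; visible region now rows[0,16) x cols[0,16) = 16x16
Op 3 cut(5, 0): punch at orig (5,0); cuts so far [(5, 0)]; region rows[0,16) x cols[0,16) = 16x16
Op 4 cut(7, 6): punch at orig (7,6); cuts so far [(5, 0), (7, 6)]; region rows[0,16) x cols[0,16) = 16x16
Unfold 1 (reflect across v@16): 4 holes -> [(5, 0), (5, 31), (7, 6), (7, 25)]
Unfold 2 (reflect across h@16): 8 holes -> [(5, 0), (5, 31), (7, 6), (7, 25), (24, 6), (24, 25), (26, 0), (26, 31)]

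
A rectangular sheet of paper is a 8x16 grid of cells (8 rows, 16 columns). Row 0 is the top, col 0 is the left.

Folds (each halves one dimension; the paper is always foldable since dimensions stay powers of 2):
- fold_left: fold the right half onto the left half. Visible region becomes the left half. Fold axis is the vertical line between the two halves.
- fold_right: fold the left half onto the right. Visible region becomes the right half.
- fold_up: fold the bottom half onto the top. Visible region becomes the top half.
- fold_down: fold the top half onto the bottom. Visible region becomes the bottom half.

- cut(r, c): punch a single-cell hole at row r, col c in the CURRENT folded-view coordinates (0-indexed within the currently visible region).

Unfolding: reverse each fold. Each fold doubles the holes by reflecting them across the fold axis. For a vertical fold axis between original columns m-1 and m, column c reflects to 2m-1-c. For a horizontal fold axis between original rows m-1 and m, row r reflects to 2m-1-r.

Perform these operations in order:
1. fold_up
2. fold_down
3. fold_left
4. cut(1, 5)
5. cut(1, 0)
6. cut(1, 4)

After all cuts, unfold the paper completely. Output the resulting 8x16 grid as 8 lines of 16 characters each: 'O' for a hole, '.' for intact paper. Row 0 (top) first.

Op 1 fold_up: fold axis h@4; visible region now rows[0,4) x cols[0,16) = 4x16
Op 2 fold_down: fold axis h@2; visible region now rows[2,4) x cols[0,16) = 2x16
Op 3 fold_left: fold axis v@8; visible region now rows[2,4) x cols[0,8) = 2x8
Op 4 cut(1, 5): punch at orig (3,5); cuts so far [(3, 5)]; region rows[2,4) x cols[0,8) = 2x8
Op 5 cut(1, 0): punch at orig (3,0); cuts so far [(3, 0), (3, 5)]; region rows[2,4) x cols[0,8) = 2x8
Op 6 cut(1, 4): punch at orig (3,4); cuts so far [(3, 0), (3, 4), (3, 5)]; region rows[2,4) x cols[0,8) = 2x8
Unfold 1 (reflect across v@8): 6 holes -> [(3, 0), (3, 4), (3, 5), (3, 10), (3, 11), (3, 15)]
Unfold 2 (reflect across h@2): 12 holes -> [(0, 0), (0, 4), (0, 5), (0, 10), (0, 11), (0, 15), (3, 0), (3, 4), (3, 5), (3, 10), (3, 11), (3, 15)]
Unfold 3 (reflect across h@4): 24 holes -> [(0, 0), (0, 4), (0, 5), (0, 10), (0, 11), (0, 15), (3, 0), (3, 4), (3, 5), (3, 10), (3, 11), (3, 15), (4, 0), (4, 4), (4, 5), (4, 10), (4, 11), (4, 15), (7, 0), (7, 4), (7, 5), (7, 10), (7, 11), (7, 15)]

Answer: O...OO....OO...O
................
................
O...OO....OO...O
O...OO....OO...O
................
................
O...OO....OO...O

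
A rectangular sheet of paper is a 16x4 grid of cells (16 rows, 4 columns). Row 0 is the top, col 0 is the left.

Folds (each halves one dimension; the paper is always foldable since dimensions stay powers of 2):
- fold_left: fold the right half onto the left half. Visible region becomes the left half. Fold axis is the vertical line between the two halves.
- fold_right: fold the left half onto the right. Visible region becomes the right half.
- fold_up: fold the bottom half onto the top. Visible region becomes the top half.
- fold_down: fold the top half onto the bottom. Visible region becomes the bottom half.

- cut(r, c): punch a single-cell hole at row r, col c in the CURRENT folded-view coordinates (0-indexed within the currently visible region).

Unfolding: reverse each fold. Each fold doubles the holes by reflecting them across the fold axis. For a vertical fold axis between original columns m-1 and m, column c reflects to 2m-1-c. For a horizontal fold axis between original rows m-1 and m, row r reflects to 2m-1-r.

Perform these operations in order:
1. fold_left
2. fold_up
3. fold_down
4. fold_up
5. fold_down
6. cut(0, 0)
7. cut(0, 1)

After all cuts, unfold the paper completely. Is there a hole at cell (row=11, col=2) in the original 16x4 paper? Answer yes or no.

Op 1 fold_left: fold axis v@2; visible region now rows[0,16) x cols[0,2) = 16x2
Op 2 fold_up: fold axis h@8; visible region now rows[0,8) x cols[0,2) = 8x2
Op 3 fold_down: fold axis h@4; visible region now rows[4,8) x cols[0,2) = 4x2
Op 4 fold_up: fold axis h@6; visible region now rows[4,6) x cols[0,2) = 2x2
Op 5 fold_down: fold axis h@5; visible region now rows[5,6) x cols[0,2) = 1x2
Op 6 cut(0, 0): punch at orig (5,0); cuts so far [(5, 0)]; region rows[5,6) x cols[0,2) = 1x2
Op 7 cut(0, 1): punch at orig (5,1); cuts so far [(5, 0), (5, 1)]; region rows[5,6) x cols[0,2) = 1x2
Unfold 1 (reflect across h@5): 4 holes -> [(4, 0), (4, 1), (5, 0), (5, 1)]
Unfold 2 (reflect across h@6): 8 holes -> [(4, 0), (4, 1), (5, 0), (5, 1), (6, 0), (6, 1), (7, 0), (7, 1)]
Unfold 3 (reflect across h@4): 16 holes -> [(0, 0), (0, 1), (1, 0), (1, 1), (2, 0), (2, 1), (3, 0), (3, 1), (4, 0), (4, 1), (5, 0), (5, 1), (6, 0), (6, 1), (7, 0), (7, 1)]
Unfold 4 (reflect across h@8): 32 holes -> [(0, 0), (0, 1), (1, 0), (1, 1), (2, 0), (2, 1), (3, 0), (3, 1), (4, 0), (4, 1), (5, 0), (5, 1), (6, 0), (6, 1), (7, 0), (7, 1), (8, 0), (8, 1), (9, 0), (9, 1), (10, 0), (10, 1), (11, 0), (11, 1), (12, 0), (12, 1), (13, 0), (13, 1), (14, 0), (14, 1), (15, 0), (15, 1)]
Unfold 5 (reflect across v@2): 64 holes -> [(0, 0), (0, 1), (0, 2), (0, 3), (1, 0), (1, 1), (1, 2), (1, 3), (2, 0), (2, 1), (2, 2), (2, 3), (3, 0), (3, 1), (3, 2), (3, 3), (4, 0), (4, 1), (4, 2), (4, 3), (5, 0), (5, 1), (5, 2), (5, 3), (6, 0), (6, 1), (6, 2), (6, 3), (7, 0), (7, 1), (7, 2), (7, 3), (8, 0), (8, 1), (8, 2), (8, 3), (9, 0), (9, 1), (9, 2), (9, 3), (10, 0), (10, 1), (10, 2), (10, 3), (11, 0), (11, 1), (11, 2), (11, 3), (12, 0), (12, 1), (12, 2), (12, 3), (13, 0), (13, 1), (13, 2), (13, 3), (14, 0), (14, 1), (14, 2), (14, 3), (15, 0), (15, 1), (15, 2), (15, 3)]
Holes: [(0, 0), (0, 1), (0, 2), (0, 3), (1, 0), (1, 1), (1, 2), (1, 3), (2, 0), (2, 1), (2, 2), (2, 3), (3, 0), (3, 1), (3, 2), (3, 3), (4, 0), (4, 1), (4, 2), (4, 3), (5, 0), (5, 1), (5, 2), (5, 3), (6, 0), (6, 1), (6, 2), (6, 3), (7, 0), (7, 1), (7, 2), (7, 3), (8, 0), (8, 1), (8, 2), (8, 3), (9, 0), (9, 1), (9, 2), (9, 3), (10, 0), (10, 1), (10, 2), (10, 3), (11, 0), (11, 1), (11, 2), (11, 3), (12, 0), (12, 1), (12, 2), (12, 3), (13, 0), (13, 1), (13, 2), (13, 3), (14, 0), (14, 1), (14, 2), (14, 3), (15, 0), (15, 1), (15, 2), (15, 3)]

Answer: yes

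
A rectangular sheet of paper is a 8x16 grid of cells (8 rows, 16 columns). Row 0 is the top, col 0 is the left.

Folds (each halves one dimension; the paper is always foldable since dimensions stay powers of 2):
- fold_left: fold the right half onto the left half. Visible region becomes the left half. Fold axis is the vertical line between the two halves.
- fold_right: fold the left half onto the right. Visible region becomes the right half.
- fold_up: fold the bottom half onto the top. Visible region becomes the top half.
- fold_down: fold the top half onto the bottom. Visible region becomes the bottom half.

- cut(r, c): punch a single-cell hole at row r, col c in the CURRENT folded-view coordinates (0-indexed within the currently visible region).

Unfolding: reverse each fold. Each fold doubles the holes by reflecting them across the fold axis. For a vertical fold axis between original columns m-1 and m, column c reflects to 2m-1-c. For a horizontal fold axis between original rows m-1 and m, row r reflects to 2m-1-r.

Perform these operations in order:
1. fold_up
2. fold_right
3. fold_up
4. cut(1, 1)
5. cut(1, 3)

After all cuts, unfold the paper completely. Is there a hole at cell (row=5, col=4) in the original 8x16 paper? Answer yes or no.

Answer: yes

Derivation:
Op 1 fold_up: fold axis h@4; visible region now rows[0,4) x cols[0,16) = 4x16
Op 2 fold_right: fold axis v@8; visible region now rows[0,4) x cols[8,16) = 4x8
Op 3 fold_up: fold axis h@2; visible region now rows[0,2) x cols[8,16) = 2x8
Op 4 cut(1, 1): punch at orig (1,9); cuts so far [(1, 9)]; region rows[0,2) x cols[8,16) = 2x8
Op 5 cut(1, 3): punch at orig (1,11); cuts so far [(1, 9), (1, 11)]; region rows[0,2) x cols[8,16) = 2x8
Unfold 1 (reflect across h@2): 4 holes -> [(1, 9), (1, 11), (2, 9), (2, 11)]
Unfold 2 (reflect across v@8): 8 holes -> [(1, 4), (1, 6), (1, 9), (1, 11), (2, 4), (2, 6), (2, 9), (2, 11)]
Unfold 3 (reflect across h@4): 16 holes -> [(1, 4), (1, 6), (1, 9), (1, 11), (2, 4), (2, 6), (2, 9), (2, 11), (5, 4), (5, 6), (5, 9), (5, 11), (6, 4), (6, 6), (6, 9), (6, 11)]
Holes: [(1, 4), (1, 6), (1, 9), (1, 11), (2, 4), (2, 6), (2, 9), (2, 11), (5, 4), (5, 6), (5, 9), (5, 11), (6, 4), (6, 6), (6, 9), (6, 11)]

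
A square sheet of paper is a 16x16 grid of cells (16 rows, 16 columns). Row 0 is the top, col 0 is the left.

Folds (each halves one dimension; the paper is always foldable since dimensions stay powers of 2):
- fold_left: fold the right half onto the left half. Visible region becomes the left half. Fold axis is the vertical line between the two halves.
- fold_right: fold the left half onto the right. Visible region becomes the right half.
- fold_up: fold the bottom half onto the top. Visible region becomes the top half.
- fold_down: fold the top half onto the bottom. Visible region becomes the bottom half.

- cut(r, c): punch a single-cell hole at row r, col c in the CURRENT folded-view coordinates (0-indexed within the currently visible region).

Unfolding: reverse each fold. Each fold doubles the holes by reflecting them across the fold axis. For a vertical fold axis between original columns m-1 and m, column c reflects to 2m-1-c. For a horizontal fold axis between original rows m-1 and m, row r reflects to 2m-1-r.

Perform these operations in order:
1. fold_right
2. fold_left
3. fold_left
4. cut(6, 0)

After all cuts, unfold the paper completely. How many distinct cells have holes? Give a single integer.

Op 1 fold_right: fold axis v@8; visible region now rows[0,16) x cols[8,16) = 16x8
Op 2 fold_left: fold axis v@12; visible region now rows[0,16) x cols[8,12) = 16x4
Op 3 fold_left: fold axis v@10; visible region now rows[0,16) x cols[8,10) = 16x2
Op 4 cut(6, 0): punch at orig (6,8); cuts so far [(6, 8)]; region rows[0,16) x cols[8,10) = 16x2
Unfold 1 (reflect across v@10): 2 holes -> [(6, 8), (6, 11)]
Unfold 2 (reflect across v@12): 4 holes -> [(6, 8), (6, 11), (6, 12), (6, 15)]
Unfold 3 (reflect across v@8): 8 holes -> [(6, 0), (6, 3), (6, 4), (6, 7), (6, 8), (6, 11), (6, 12), (6, 15)]

Answer: 8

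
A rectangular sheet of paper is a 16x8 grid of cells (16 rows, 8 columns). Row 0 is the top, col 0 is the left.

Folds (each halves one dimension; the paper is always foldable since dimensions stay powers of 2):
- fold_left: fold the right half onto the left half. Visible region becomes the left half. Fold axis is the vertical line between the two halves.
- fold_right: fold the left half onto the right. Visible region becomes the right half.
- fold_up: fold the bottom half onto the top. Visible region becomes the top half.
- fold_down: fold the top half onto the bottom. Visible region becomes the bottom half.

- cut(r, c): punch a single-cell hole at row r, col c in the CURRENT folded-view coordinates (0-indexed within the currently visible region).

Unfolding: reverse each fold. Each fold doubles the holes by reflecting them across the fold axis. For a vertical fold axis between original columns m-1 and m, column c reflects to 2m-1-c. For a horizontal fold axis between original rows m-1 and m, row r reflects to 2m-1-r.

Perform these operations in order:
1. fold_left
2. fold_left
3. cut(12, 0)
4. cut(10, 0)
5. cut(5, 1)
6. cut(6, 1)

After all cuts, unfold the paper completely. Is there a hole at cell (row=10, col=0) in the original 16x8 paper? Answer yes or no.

Answer: yes

Derivation:
Op 1 fold_left: fold axis v@4; visible region now rows[0,16) x cols[0,4) = 16x4
Op 2 fold_left: fold axis v@2; visible region now rows[0,16) x cols[0,2) = 16x2
Op 3 cut(12, 0): punch at orig (12,0); cuts so far [(12, 0)]; region rows[0,16) x cols[0,2) = 16x2
Op 4 cut(10, 0): punch at orig (10,0); cuts so far [(10, 0), (12, 0)]; region rows[0,16) x cols[0,2) = 16x2
Op 5 cut(5, 1): punch at orig (5,1); cuts so far [(5, 1), (10, 0), (12, 0)]; region rows[0,16) x cols[0,2) = 16x2
Op 6 cut(6, 1): punch at orig (6,1); cuts so far [(5, 1), (6, 1), (10, 0), (12, 0)]; region rows[0,16) x cols[0,2) = 16x2
Unfold 1 (reflect across v@2): 8 holes -> [(5, 1), (5, 2), (6, 1), (6, 2), (10, 0), (10, 3), (12, 0), (12, 3)]
Unfold 2 (reflect across v@4): 16 holes -> [(5, 1), (5, 2), (5, 5), (5, 6), (6, 1), (6, 2), (6, 5), (6, 6), (10, 0), (10, 3), (10, 4), (10, 7), (12, 0), (12, 3), (12, 4), (12, 7)]
Holes: [(5, 1), (5, 2), (5, 5), (5, 6), (6, 1), (6, 2), (6, 5), (6, 6), (10, 0), (10, 3), (10, 4), (10, 7), (12, 0), (12, 3), (12, 4), (12, 7)]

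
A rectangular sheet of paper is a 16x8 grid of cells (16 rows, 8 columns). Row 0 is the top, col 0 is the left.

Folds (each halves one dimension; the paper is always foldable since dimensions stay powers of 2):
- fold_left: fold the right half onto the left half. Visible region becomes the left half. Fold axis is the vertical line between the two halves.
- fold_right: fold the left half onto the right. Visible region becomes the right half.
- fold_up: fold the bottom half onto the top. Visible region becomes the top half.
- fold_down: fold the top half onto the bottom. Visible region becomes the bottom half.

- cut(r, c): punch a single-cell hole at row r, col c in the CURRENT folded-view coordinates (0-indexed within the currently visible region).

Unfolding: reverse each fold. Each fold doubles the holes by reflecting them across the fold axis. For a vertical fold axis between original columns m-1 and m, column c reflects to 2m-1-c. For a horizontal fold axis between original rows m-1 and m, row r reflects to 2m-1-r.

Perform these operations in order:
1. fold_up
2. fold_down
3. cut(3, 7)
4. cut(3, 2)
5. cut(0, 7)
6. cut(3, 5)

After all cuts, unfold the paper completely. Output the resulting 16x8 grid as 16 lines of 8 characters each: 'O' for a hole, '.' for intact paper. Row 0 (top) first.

Op 1 fold_up: fold axis h@8; visible region now rows[0,8) x cols[0,8) = 8x8
Op 2 fold_down: fold axis h@4; visible region now rows[4,8) x cols[0,8) = 4x8
Op 3 cut(3, 7): punch at orig (7,7); cuts so far [(7, 7)]; region rows[4,8) x cols[0,8) = 4x8
Op 4 cut(3, 2): punch at orig (7,2); cuts so far [(7, 2), (7, 7)]; region rows[4,8) x cols[0,8) = 4x8
Op 5 cut(0, 7): punch at orig (4,7); cuts so far [(4, 7), (7, 2), (7, 7)]; region rows[4,8) x cols[0,8) = 4x8
Op 6 cut(3, 5): punch at orig (7,5); cuts so far [(4, 7), (7, 2), (7, 5), (7, 7)]; region rows[4,8) x cols[0,8) = 4x8
Unfold 1 (reflect across h@4): 8 holes -> [(0, 2), (0, 5), (0, 7), (3, 7), (4, 7), (7, 2), (7, 5), (7, 7)]
Unfold 2 (reflect across h@8): 16 holes -> [(0, 2), (0, 5), (0, 7), (3, 7), (4, 7), (7, 2), (7, 5), (7, 7), (8, 2), (8, 5), (8, 7), (11, 7), (12, 7), (15, 2), (15, 5), (15, 7)]

Answer: ..O..O.O
........
........
.......O
.......O
........
........
..O..O.O
..O..O.O
........
........
.......O
.......O
........
........
..O..O.O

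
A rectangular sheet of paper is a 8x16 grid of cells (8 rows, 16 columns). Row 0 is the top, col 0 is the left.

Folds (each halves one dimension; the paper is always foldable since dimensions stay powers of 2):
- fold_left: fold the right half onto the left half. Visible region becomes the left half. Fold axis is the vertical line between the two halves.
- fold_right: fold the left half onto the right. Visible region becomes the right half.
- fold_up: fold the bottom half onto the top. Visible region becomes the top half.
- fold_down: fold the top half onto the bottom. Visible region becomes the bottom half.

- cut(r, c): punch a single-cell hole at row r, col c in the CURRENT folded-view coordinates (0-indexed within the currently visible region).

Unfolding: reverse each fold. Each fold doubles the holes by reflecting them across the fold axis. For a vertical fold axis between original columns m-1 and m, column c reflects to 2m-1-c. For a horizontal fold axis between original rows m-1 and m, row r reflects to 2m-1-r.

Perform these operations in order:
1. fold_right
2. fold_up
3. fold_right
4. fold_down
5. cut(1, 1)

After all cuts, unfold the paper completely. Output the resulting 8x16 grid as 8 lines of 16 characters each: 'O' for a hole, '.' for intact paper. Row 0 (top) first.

Answer: ..O..O....O..O..
................
................
..O..O....O..O..
..O..O....O..O..
................
................
..O..O....O..O..

Derivation:
Op 1 fold_right: fold axis v@8; visible region now rows[0,8) x cols[8,16) = 8x8
Op 2 fold_up: fold axis h@4; visible region now rows[0,4) x cols[8,16) = 4x8
Op 3 fold_right: fold axis v@12; visible region now rows[0,4) x cols[12,16) = 4x4
Op 4 fold_down: fold axis h@2; visible region now rows[2,4) x cols[12,16) = 2x4
Op 5 cut(1, 1): punch at orig (3,13); cuts so far [(3, 13)]; region rows[2,4) x cols[12,16) = 2x4
Unfold 1 (reflect across h@2): 2 holes -> [(0, 13), (3, 13)]
Unfold 2 (reflect across v@12): 4 holes -> [(0, 10), (0, 13), (3, 10), (3, 13)]
Unfold 3 (reflect across h@4): 8 holes -> [(0, 10), (0, 13), (3, 10), (3, 13), (4, 10), (4, 13), (7, 10), (7, 13)]
Unfold 4 (reflect across v@8): 16 holes -> [(0, 2), (0, 5), (0, 10), (0, 13), (3, 2), (3, 5), (3, 10), (3, 13), (4, 2), (4, 5), (4, 10), (4, 13), (7, 2), (7, 5), (7, 10), (7, 13)]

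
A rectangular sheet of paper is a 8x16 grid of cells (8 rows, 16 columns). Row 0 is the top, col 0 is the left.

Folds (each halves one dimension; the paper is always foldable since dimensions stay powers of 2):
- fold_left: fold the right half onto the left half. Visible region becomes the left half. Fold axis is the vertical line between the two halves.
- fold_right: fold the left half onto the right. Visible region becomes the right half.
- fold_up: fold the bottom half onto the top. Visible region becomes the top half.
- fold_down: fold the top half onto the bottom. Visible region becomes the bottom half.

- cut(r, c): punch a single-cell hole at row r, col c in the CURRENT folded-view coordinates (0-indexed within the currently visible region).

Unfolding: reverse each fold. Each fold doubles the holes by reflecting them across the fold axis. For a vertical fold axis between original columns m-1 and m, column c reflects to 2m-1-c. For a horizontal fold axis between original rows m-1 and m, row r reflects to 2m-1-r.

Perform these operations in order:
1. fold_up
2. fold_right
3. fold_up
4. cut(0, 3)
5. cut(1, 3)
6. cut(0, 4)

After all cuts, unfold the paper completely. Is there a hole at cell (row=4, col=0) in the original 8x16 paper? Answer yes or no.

Answer: no

Derivation:
Op 1 fold_up: fold axis h@4; visible region now rows[0,4) x cols[0,16) = 4x16
Op 2 fold_right: fold axis v@8; visible region now rows[0,4) x cols[8,16) = 4x8
Op 3 fold_up: fold axis h@2; visible region now rows[0,2) x cols[8,16) = 2x8
Op 4 cut(0, 3): punch at orig (0,11); cuts so far [(0, 11)]; region rows[0,2) x cols[8,16) = 2x8
Op 5 cut(1, 3): punch at orig (1,11); cuts so far [(0, 11), (1, 11)]; region rows[0,2) x cols[8,16) = 2x8
Op 6 cut(0, 4): punch at orig (0,12); cuts so far [(0, 11), (0, 12), (1, 11)]; region rows[0,2) x cols[8,16) = 2x8
Unfold 1 (reflect across h@2): 6 holes -> [(0, 11), (0, 12), (1, 11), (2, 11), (3, 11), (3, 12)]
Unfold 2 (reflect across v@8): 12 holes -> [(0, 3), (0, 4), (0, 11), (0, 12), (1, 4), (1, 11), (2, 4), (2, 11), (3, 3), (3, 4), (3, 11), (3, 12)]
Unfold 3 (reflect across h@4): 24 holes -> [(0, 3), (0, 4), (0, 11), (0, 12), (1, 4), (1, 11), (2, 4), (2, 11), (3, 3), (3, 4), (3, 11), (3, 12), (4, 3), (4, 4), (4, 11), (4, 12), (5, 4), (5, 11), (6, 4), (6, 11), (7, 3), (7, 4), (7, 11), (7, 12)]
Holes: [(0, 3), (0, 4), (0, 11), (0, 12), (1, 4), (1, 11), (2, 4), (2, 11), (3, 3), (3, 4), (3, 11), (3, 12), (4, 3), (4, 4), (4, 11), (4, 12), (5, 4), (5, 11), (6, 4), (6, 11), (7, 3), (7, 4), (7, 11), (7, 12)]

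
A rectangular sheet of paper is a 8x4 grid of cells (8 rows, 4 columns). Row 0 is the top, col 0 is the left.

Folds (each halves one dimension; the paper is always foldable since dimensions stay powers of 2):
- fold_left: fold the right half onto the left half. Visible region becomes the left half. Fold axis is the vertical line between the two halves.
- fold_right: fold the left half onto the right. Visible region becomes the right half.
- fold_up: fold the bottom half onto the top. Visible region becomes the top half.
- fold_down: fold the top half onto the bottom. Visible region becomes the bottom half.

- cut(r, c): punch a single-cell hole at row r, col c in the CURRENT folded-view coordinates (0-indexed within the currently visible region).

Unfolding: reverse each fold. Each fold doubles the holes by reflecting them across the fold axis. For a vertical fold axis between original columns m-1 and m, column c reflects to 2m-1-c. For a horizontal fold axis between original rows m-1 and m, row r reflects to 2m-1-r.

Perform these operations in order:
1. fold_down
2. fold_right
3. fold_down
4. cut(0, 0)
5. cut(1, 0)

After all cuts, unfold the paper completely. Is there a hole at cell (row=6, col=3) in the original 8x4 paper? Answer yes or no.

Answer: no

Derivation:
Op 1 fold_down: fold axis h@4; visible region now rows[4,8) x cols[0,4) = 4x4
Op 2 fold_right: fold axis v@2; visible region now rows[4,8) x cols[2,4) = 4x2
Op 3 fold_down: fold axis h@6; visible region now rows[6,8) x cols[2,4) = 2x2
Op 4 cut(0, 0): punch at orig (6,2); cuts so far [(6, 2)]; region rows[6,8) x cols[2,4) = 2x2
Op 5 cut(1, 0): punch at orig (7,2); cuts so far [(6, 2), (7, 2)]; region rows[6,8) x cols[2,4) = 2x2
Unfold 1 (reflect across h@6): 4 holes -> [(4, 2), (5, 2), (6, 2), (7, 2)]
Unfold 2 (reflect across v@2): 8 holes -> [(4, 1), (4, 2), (5, 1), (5, 2), (6, 1), (6, 2), (7, 1), (7, 2)]
Unfold 3 (reflect across h@4): 16 holes -> [(0, 1), (0, 2), (1, 1), (1, 2), (2, 1), (2, 2), (3, 1), (3, 2), (4, 1), (4, 2), (5, 1), (5, 2), (6, 1), (6, 2), (7, 1), (7, 2)]
Holes: [(0, 1), (0, 2), (1, 1), (1, 2), (2, 1), (2, 2), (3, 1), (3, 2), (4, 1), (4, 2), (5, 1), (5, 2), (6, 1), (6, 2), (7, 1), (7, 2)]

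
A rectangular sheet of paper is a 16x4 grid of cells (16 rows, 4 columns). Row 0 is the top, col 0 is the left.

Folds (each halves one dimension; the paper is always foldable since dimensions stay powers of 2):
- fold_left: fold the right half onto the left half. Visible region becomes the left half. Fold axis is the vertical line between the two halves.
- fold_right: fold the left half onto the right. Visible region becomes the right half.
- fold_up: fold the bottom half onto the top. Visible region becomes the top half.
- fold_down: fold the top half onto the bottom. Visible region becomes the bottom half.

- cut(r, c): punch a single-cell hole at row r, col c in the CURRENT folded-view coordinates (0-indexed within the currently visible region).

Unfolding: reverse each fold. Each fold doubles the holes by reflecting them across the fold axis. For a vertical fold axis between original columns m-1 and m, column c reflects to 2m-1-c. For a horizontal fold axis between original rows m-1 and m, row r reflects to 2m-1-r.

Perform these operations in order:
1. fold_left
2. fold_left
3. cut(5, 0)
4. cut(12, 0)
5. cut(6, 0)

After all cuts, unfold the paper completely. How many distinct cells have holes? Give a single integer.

Op 1 fold_left: fold axis v@2; visible region now rows[0,16) x cols[0,2) = 16x2
Op 2 fold_left: fold axis v@1; visible region now rows[0,16) x cols[0,1) = 16x1
Op 3 cut(5, 0): punch at orig (5,0); cuts so far [(5, 0)]; region rows[0,16) x cols[0,1) = 16x1
Op 4 cut(12, 0): punch at orig (12,0); cuts so far [(5, 0), (12, 0)]; region rows[0,16) x cols[0,1) = 16x1
Op 5 cut(6, 0): punch at orig (6,0); cuts so far [(5, 0), (6, 0), (12, 0)]; region rows[0,16) x cols[0,1) = 16x1
Unfold 1 (reflect across v@1): 6 holes -> [(5, 0), (5, 1), (6, 0), (6, 1), (12, 0), (12, 1)]
Unfold 2 (reflect across v@2): 12 holes -> [(5, 0), (5, 1), (5, 2), (5, 3), (6, 0), (6, 1), (6, 2), (6, 3), (12, 0), (12, 1), (12, 2), (12, 3)]

Answer: 12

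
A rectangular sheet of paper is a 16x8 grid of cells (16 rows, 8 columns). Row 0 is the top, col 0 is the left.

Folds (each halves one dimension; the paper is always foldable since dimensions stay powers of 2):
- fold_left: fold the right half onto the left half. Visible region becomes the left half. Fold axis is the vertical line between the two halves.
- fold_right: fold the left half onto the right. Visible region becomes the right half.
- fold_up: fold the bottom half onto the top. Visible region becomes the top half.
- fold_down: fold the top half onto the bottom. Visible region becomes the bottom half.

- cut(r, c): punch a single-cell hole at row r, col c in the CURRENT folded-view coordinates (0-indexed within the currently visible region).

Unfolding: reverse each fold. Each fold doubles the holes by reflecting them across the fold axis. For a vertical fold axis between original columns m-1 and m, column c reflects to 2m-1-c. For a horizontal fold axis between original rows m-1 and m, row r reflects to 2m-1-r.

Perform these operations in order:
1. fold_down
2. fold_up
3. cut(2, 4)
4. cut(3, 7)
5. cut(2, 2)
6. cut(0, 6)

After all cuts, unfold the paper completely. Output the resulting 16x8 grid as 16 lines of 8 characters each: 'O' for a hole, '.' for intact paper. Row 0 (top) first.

Answer: ......O.
........
..O.O...
.......O
.......O
..O.O...
........
......O.
......O.
........
..O.O...
.......O
.......O
..O.O...
........
......O.

Derivation:
Op 1 fold_down: fold axis h@8; visible region now rows[8,16) x cols[0,8) = 8x8
Op 2 fold_up: fold axis h@12; visible region now rows[8,12) x cols[0,8) = 4x8
Op 3 cut(2, 4): punch at orig (10,4); cuts so far [(10, 4)]; region rows[8,12) x cols[0,8) = 4x8
Op 4 cut(3, 7): punch at orig (11,7); cuts so far [(10, 4), (11, 7)]; region rows[8,12) x cols[0,8) = 4x8
Op 5 cut(2, 2): punch at orig (10,2); cuts so far [(10, 2), (10, 4), (11, 7)]; region rows[8,12) x cols[0,8) = 4x8
Op 6 cut(0, 6): punch at orig (8,6); cuts so far [(8, 6), (10, 2), (10, 4), (11, 7)]; region rows[8,12) x cols[0,8) = 4x8
Unfold 1 (reflect across h@12): 8 holes -> [(8, 6), (10, 2), (10, 4), (11, 7), (12, 7), (13, 2), (13, 4), (15, 6)]
Unfold 2 (reflect across h@8): 16 holes -> [(0, 6), (2, 2), (2, 4), (3, 7), (4, 7), (5, 2), (5, 4), (7, 6), (8, 6), (10, 2), (10, 4), (11, 7), (12, 7), (13, 2), (13, 4), (15, 6)]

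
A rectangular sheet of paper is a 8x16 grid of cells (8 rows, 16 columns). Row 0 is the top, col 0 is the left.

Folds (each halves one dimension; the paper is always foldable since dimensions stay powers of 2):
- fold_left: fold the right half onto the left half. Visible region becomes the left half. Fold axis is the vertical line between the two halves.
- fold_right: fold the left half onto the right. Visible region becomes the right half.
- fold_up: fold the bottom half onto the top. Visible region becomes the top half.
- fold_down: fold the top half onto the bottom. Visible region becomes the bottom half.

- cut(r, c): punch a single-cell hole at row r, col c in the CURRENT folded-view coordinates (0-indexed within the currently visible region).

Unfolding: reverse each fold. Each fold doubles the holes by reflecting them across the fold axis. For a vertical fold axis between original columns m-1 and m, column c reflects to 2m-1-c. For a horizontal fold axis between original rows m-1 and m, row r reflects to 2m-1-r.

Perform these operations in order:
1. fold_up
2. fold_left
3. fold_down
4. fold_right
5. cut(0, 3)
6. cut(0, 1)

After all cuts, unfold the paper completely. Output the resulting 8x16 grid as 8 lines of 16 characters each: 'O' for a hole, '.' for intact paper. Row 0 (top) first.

Answer: ................
O.O..O.OO.O..O.O
O.O..O.OO.O..O.O
................
................
O.O..O.OO.O..O.O
O.O..O.OO.O..O.O
................

Derivation:
Op 1 fold_up: fold axis h@4; visible region now rows[0,4) x cols[0,16) = 4x16
Op 2 fold_left: fold axis v@8; visible region now rows[0,4) x cols[0,8) = 4x8
Op 3 fold_down: fold axis h@2; visible region now rows[2,4) x cols[0,8) = 2x8
Op 4 fold_right: fold axis v@4; visible region now rows[2,4) x cols[4,8) = 2x4
Op 5 cut(0, 3): punch at orig (2,7); cuts so far [(2, 7)]; region rows[2,4) x cols[4,8) = 2x4
Op 6 cut(0, 1): punch at orig (2,5); cuts so far [(2, 5), (2, 7)]; region rows[2,4) x cols[4,8) = 2x4
Unfold 1 (reflect across v@4): 4 holes -> [(2, 0), (2, 2), (2, 5), (2, 7)]
Unfold 2 (reflect across h@2): 8 holes -> [(1, 0), (1, 2), (1, 5), (1, 7), (2, 0), (2, 2), (2, 5), (2, 7)]
Unfold 3 (reflect across v@8): 16 holes -> [(1, 0), (1, 2), (1, 5), (1, 7), (1, 8), (1, 10), (1, 13), (1, 15), (2, 0), (2, 2), (2, 5), (2, 7), (2, 8), (2, 10), (2, 13), (2, 15)]
Unfold 4 (reflect across h@4): 32 holes -> [(1, 0), (1, 2), (1, 5), (1, 7), (1, 8), (1, 10), (1, 13), (1, 15), (2, 0), (2, 2), (2, 5), (2, 7), (2, 8), (2, 10), (2, 13), (2, 15), (5, 0), (5, 2), (5, 5), (5, 7), (5, 8), (5, 10), (5, 13), (5, 15), (6, 0), (6, 2), (6, 5), (6, 7), (6, 8), (6, 10), (6, 13), (6, 15)]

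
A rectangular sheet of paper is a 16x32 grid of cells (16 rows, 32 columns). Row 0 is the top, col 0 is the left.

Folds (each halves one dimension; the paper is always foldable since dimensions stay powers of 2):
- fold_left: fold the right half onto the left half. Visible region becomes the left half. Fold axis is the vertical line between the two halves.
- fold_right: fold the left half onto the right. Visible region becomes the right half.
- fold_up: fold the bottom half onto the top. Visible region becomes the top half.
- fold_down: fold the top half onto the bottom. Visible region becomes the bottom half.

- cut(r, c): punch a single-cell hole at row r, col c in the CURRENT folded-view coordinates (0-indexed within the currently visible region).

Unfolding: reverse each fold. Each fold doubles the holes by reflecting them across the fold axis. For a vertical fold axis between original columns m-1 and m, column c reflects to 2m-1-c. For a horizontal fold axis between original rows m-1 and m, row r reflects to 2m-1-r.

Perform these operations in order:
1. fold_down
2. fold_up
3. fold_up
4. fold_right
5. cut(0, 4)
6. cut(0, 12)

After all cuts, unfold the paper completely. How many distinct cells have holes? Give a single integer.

Op 1 fold_down: fold axis h@8; visible region now rows[8,16) x cols[0,32) = 8x32
Op 2 fold_up: fold axis h@12; visible region now rows[8,12) x cols[0,32) = 4x32
Op 3 fold_up: fold axis h@10; visible region now rows[8,10) x cols[0,32) = 2x32
Op 4 fold_right: fold axis v@16; visible region now rows[8,10) x cols[16,32) = 2x16
Op 5 cut(0, 4): punch at orig (8,20); cuts so far [(8, 20)]; region rows[8,10) x cols[16,32) = 2x16
Op 6 cut(0, 12): punch at orig (8,28); cuts so far [(8, 20), (8, 28)]; region rows[8,10) x cols[16,32) = 2x16
Unfold 1 (reflect across v@16): 4 holes -> [(8, 3), (8, 11), (8, 20), (8, 28)]
Unfold 2 (reflect across h@10): 8 holes -> [(8, 3), (8, 11), (8, 20), (8, 28), (11, 3), (11, 11), (11, 20), (11, 28)]
Unfold 3 (reflect across h@12): 16 holes -> [(8, 3), (8, 11), (8, 20), (8, 28), (11, 3), (11, 11), (11, 20), (11, 28), (12, 3), (12, 11), (12, 20), (12, 28), (15, 3), (15, 11), (15, 20), (15, 28)]
Unfold 4 (reflect across h@8): 32 holes -> [(0, 3), (0, 11), (0, 20), (0, 28), (3, 3), (3, 11), (3, 20), (3, 28), (4, 3), (4, 11), (4, 20), (4, 28), (7, 3), (7, 11), (7, 20), (7, 28), (8, 3), (8, 11), (8, 20), (8, 28), (11, 3), (11, 11), (11, 20), (11, 28), (12, 3), (12, 11), (12, 20), (12, 28), (15, 3), (15, 11), (15, 20), (15, 28)]

Answer: 32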